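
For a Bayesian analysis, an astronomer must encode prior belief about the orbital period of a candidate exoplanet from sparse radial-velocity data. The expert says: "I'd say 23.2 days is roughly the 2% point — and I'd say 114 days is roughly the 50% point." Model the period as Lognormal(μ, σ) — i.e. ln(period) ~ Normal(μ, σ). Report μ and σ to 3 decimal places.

If T ~ Lognormal(μ,σ) then ln T ~ Normal(μ,σ), so the p-quantile of ln T is μ + z_p·σ.
ln(23.2) = 3.144 and ln(114) = 4.736; z_{0.02} = -2.054, z_{0.5} = 0.
σ = (4.736 − 3.144)/(0 − (-2.054)) = 0.775.
μ = 3.144 − (-2.054)·0.775 = 4.736.

μ ≈ 4.736, σ ≈ 0.775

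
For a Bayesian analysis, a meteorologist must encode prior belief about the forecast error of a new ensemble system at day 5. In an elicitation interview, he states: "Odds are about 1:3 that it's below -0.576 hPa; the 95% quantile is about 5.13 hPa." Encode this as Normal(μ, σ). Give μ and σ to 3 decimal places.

μ = 1.083, σ = 2.460

For Normal(μ,σ), the p-quantile is μ + z_p·σ. Here z_{0.25} = -0.6745, z_{0.95} = 1.645.
So -0.576 = μ − 0.6745σ and 5.13 = μ + 1.645σ.
Subtracting: σ = (5.13 − -0.576)/(1.645 − (-0.6745)) = 2.460.
Then μ = -0.576 − (-0.6745)·2.460 = 1.083.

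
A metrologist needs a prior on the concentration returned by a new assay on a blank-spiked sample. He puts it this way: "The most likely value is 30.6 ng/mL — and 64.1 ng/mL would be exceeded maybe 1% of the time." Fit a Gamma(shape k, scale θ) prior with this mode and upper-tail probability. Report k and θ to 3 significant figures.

k ≈ 9.9, θ ≈ 3.44

Gamma(k,θ) with k>1 has mode (k−1)θ, so θ = 30.6/(k−1).
Need P(X < 64.1) = 0.99 with θ tied to k this way. Start at k = 2, θ = 30.6: P(X<64.1) ≈ 0.619.
Too low — raise k to concentrate. Iterating converges to k ≈ 9.9.
Then θ = 30.6/(9.9−1) ≈ 3.44.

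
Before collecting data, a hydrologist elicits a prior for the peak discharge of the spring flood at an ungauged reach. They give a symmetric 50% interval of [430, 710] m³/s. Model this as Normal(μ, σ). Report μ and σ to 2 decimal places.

A symmetric 50% interval runs μ ± z·σ with z = 0.6745.
Half-width = 140, so σ = 140/0.6745 = 207.56.
μ is the interval midpoint, 570.00.

μ = 570.00, σ = 207.56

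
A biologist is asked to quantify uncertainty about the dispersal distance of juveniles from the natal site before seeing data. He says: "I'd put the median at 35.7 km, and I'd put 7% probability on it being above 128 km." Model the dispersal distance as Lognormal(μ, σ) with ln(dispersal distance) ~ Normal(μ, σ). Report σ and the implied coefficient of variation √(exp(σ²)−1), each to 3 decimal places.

If T ~ Lognormal(μ,σ) then ln T ~ Normal(μ,σ), so the p-quantile of ln T is μ + z_p·σ.
ln(35.7) = 3.575 and ln(128) = 4.852; z_{0.5} = 0, z_{0.93} = 1.476.
σ = (4.852 − 3.575)/(1.476 − (0)) = 0.865.
μ = 3.575 − (0)·0.865 = 3.575.
CV = √(exp(σ²)−1) = √(exp(0.7486)−1) = 1.055.

σ ≈ 0.865, CV ≈ 1.055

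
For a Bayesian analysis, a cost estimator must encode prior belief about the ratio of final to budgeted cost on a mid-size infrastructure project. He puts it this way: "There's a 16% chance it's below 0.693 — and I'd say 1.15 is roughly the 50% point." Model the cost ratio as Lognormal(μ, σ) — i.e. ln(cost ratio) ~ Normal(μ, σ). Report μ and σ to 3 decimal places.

μ ≈ 0.140, σ ≈ 0.509

If T ~ Lognormal(μ,σ) then ln T ~ Normal(μ,σ), so the p-quantile of ln T is μ + z_p·σ.
ln(0.693) = -0.3667 and ln(1.15) = 0.1398; z_{0.16} = -0.9945, z_{0.5} = 0.
σ = (0.1398 − -0.3667)/(0 − (-0.9945)) = 0.509.
μ = -0.3667 − (-0.9945)·0.509 = 0.140.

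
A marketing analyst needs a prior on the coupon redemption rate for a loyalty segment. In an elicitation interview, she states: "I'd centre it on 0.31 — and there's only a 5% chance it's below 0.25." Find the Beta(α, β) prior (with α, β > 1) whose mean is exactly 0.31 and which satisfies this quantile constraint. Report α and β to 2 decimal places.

With mean 0.31 fixed, write α = 0.31s, β = 0.69s where s = α+β.
Need P(θ < 0.25) = 0.05 under Beta(0.31s, 0.69s). Normal approximation: (q−m)/√(m(1−m)/s) ≈ z_{0.05} = -1.64, so s ≈ 0.31·0.69·(-1.64)²/(0.25−0.31)² = 160.8.
At s = 160.8: P(θ<0.25) ≈ 0.045. Adjusting to match 0.05 gives s ≈ 152.37.
So α = 0.31·152.37 ≈ 47.24, β = 0.69·152.37 ≈ 105.14.

α ≈ 47.24, β ≈ 105.14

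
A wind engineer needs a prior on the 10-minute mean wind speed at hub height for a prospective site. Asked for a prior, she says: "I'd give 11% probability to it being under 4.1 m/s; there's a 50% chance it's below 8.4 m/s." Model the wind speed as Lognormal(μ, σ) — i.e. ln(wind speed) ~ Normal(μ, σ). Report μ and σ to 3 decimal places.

μ ≈ 2.128, σ ≈ 0.585

If T ~ Lognormal(μ,σ) then ln T ~ Normal(μ,σ), so the p-quantile of ln T is μ + z_p·σ.
ln(4.1) = 1.411 and ln(8.4) = 2.128; z_{0.11} = -1.227, z_{0.5} = 0.
σ = (2.128 − 1.411)/(0 − (-1.227)) = 0.585.
μ = 1.411 − (-1.227)·0.585 = 2.128.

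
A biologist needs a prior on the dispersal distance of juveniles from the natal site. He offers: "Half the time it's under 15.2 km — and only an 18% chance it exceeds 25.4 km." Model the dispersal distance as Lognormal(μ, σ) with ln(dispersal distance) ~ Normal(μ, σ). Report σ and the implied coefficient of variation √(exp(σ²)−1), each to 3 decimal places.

If T ~ Lognormal(μ,σ) then ln T ~ Normal(μ,σ), so the p-quantile of ln T is μ + z_p·σ.
ln(15.2) = 2.721 and ln(25.4) = 3.235; z_{0.5} = 0, z_{0.82} = 0.9154.
σ = (3.235 − 2.721)/(0.9154 − (0)) = 0.561.
μ = 2.721 − (0)·0.561 = 2.721.
CV = √(exp(σ²)−1) = √(exp(0.3146)−1) = 0.608.

σ ≈ 0.561, CV ≈ 0.608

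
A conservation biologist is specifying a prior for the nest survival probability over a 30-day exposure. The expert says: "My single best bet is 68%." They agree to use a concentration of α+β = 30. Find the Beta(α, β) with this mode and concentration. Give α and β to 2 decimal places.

α = 20.04, β = 9.96

For α,β > 1 the Beta mode is (α−1)/(α+β−2). With α+β = 30, the mode is (α−1)/28.
Set (α−1)/28 = 0.68 → α = 1 + 0.68·28 = 20.04.
β = 30 − α = 9.96.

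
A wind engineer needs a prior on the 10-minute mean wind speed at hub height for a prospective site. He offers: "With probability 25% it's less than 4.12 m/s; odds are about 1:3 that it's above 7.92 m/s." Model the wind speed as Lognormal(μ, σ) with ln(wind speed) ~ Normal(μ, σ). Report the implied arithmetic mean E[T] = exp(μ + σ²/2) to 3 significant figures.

E[T] ≈ 6.42 m/s

If T ~ Lognormal(μ,σ) then ln T ~ Normal(μ,σ), so the p-quantile of ln T is μ + z_p·σ.
ln(4.12) = 1.416 and ln(7.92) = 2.069; z_{0.25} = -0.6745, z_{0.75} = 0.6745.
σ = (2.069 − 1.416)/(0.6745 − (-0.6745)) = 0.484.
μ = 1.416 − (-0.6745)·0.484 = 1.743.
E[T] = exp(μ + σ²/2) = exp(1.743 + 0.1174) = 6.42 m/s.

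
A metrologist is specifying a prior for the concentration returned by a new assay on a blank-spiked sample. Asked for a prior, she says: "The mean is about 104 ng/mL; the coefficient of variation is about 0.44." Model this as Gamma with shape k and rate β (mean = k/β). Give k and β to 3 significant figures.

For Gamma(k, rate β): mean = k/β, variance = k/β², so CV = 1/√k.
CV = 0.44, hence k = 1/CV² = 5.17.
Then β = k/mean = 5.17/104 = 0.0497.

k ≈ 5.17, β ≈ 0.0497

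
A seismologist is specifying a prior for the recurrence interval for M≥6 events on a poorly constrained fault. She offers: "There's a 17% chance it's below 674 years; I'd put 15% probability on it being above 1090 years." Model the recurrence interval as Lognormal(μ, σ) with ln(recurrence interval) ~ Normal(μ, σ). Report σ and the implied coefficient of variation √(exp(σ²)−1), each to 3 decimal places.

If T ~ Lognormal(μ,σ) then ln T ~ Normal(μ,σ), so the p-quantile of ln T is μ + z_p·σ.
ln(674) = 6.513 and ln(1090) = 6.994; z_{0.17} = -0.9542, z_{0.85} = 1.036.
σ = (6.994 − 6.513)/(1.036 − (-0.9542)) = 0.241.
μ = 6.513 − (-0.9542)·0.241 = 6.744.
CV = √(exp(σ²)−1) = √(exp(0.0583)−1) = 0.245.

σ ≈ 0.241, CV ≈ 0.245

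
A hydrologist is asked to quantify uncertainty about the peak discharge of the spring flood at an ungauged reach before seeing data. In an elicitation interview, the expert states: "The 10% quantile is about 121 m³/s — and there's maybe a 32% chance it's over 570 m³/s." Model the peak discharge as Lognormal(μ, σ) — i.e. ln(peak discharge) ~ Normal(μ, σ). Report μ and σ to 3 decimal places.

μ ≈ 5.931, σ ≈ 0.886

If T ~ Lognormal(μ,σ) then ln T ~ Normal(μ,σ), so the p-quantile of ln T is μ + z_p·σ.
ln(121) = 4.796 and ln(570) = 6.346; z_{0.1} = -1.282, z_{0.68} = 0.4677.
σ = (6.346 − 4.796)/(0.4677 − (-1.282)) = 0.886.
μ = 4.796 − (-1.282)·0.886 = 5.931.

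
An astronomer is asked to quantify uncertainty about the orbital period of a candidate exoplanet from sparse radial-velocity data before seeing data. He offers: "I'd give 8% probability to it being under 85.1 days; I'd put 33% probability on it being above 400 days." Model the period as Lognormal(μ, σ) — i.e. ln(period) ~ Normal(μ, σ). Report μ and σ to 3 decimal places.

μ ≈ 5.622, σ ≈ 0.839

If T ~ Lognormal(μ,σ) then ln T ~ Normal(μ,σ), so the p-quantile of ln T is μ + z_p·σ.
ln(85.1) = 4.444 and ln(400) = 5.991; z_{0.08} = -1.405, z_{0.67} = 0.4399.
σ = (5.991 − 4.444)/(0.4399 − (-1.405)) = 0.839.
μ = 4.444 − (-1.405)·0.839 = 5.622.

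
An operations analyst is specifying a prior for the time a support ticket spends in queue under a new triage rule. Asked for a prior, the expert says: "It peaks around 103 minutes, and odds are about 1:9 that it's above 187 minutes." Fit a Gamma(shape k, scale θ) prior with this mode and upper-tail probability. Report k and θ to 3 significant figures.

Gamma(k,θ) with k>1 has mode (k−1)θ, so θ = 103/(k−1).
Need P(X < 187) = 0.9 with θ tied to k this way. Start at k = 2, θ = 103: P(X<187) ≈ 0.542.
Too low — raise k to concentrate. Iterating converges to k ≈ 6.36.
Then θ = 103/(6.36−1) ≈ 19.2.

k ≈ 6.36, θ ≈ 19.2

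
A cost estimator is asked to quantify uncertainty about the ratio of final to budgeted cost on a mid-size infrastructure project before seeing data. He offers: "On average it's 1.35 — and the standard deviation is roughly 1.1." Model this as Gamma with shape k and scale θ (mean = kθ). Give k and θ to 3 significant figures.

k ≈ 1.51, θ ≈ 0.896

For Gamma(k, scale θ): mean = kθ, variance = kθ², so CV = 1/√k.
CV = SD/mean = 1.1/1.35 = 0.8148, hence k = 1/CV² = 1.51.
Then θ = mean/k = 1.35/1.51 = 0.896.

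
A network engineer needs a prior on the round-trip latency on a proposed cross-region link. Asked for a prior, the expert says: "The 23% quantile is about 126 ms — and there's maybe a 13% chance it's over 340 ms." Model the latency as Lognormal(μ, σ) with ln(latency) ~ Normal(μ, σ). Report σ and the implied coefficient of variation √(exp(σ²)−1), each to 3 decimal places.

σ ≈ 0.532, CV ≈ 0.572

If T ~ Lognormal(μ,σ) then ln T ~ Normal(μ,σ), so the p-quantile of ln T is μ + z_p·σ.
ln(126) = 4.836 and ln(340) = 5.829; z_{0.23} = -0.7388, z_{0.87} = 1.126.
σ = (5.829 − 4.836)/(1.126 − (-0.7388)) = 0.532.
μ = 4.836 − (-0.7388)·0.532 = 5.229.
CV = √(exp(σ²)−1) = √(exp(0.2832)−1) = 0.572.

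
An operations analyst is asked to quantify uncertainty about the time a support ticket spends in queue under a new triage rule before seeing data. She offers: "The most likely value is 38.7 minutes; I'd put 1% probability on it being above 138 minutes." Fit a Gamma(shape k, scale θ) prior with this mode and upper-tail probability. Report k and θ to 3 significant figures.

Gamma(k,θ) with k>1 has mode (k−1)θ, so θ = 38.7/(k−1).
Need P(X < 138) = 0.99 with θ tied to k this way. Start at k = 2, θ = 38.7: P(X<138) ≈ 0.871.
Too low — raise k to concentrate. Iterating converges to k ≈ 3.67.
Then θ = 38.7/(3.67−1) ≈ 14.5.

k ≈ 3.67, θ ≈ 14.5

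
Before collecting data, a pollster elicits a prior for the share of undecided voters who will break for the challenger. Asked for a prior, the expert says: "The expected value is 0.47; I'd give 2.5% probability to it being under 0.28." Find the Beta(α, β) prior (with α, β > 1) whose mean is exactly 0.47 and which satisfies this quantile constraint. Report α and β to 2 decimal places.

α ≈ 11.46, β ≈ 12.92

With mean 0.47 fixed, write α = 0.47s, β = 0.53s where s = α+β.
Need P(θ < 0.28) = 0.025 under Beta(0.47s, 0.53s). Normal approximation: (q−m)/√(m(1−m)/s) ≈ z_{0.025} = -1.96, so s ≈ 0.47·0.53·(-1.96)²/(0.28−0.47)² = 26.5.
At s = 26.5: P(θ<0.28) ≈ 0.020. Adjusting to match 0.025 gives s ≈ 24.38.
So α = 0.47·24.38 ≈ 11.46, β = 0.53·24.38 ≈ 12.92.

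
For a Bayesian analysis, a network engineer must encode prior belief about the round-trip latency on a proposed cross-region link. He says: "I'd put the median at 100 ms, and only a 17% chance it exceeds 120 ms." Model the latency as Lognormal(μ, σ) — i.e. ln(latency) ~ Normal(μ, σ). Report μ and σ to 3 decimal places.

μ ≈ 4.605, σ ≈ 0.191

If T ~ Lognormal(μ,σ) then ln T ~ Normal(μ,σ), so the p-quantile of ln T is μ + z_p·σ.
ln(100) = 4.605 and ln(120) = 4.787; z_{0.5} = 0, z_{0.83} = 0.9542.
σ = (4.787 − 4.605)/(0.9542 − (0)) = 0.191.
μ = 4.605 − (0)·0.191 = 4.605.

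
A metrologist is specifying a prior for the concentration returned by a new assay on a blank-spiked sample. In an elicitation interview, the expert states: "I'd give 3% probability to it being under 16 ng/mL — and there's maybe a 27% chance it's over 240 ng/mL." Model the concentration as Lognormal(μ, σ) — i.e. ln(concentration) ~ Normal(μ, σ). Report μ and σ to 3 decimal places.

μ ≈ 4.815, σ ≈ 1.086

If T ~ Lognormal(μ,σ) then ln T ~ Normal(μ,σ), so the p-quantile of ln T is μ + z_p·σ.
ln(16) = 2.773 and ln(240) = 5.481; z_{0.03} = -1.881, z_{0.73} = 0.6128.
σ = (5.481 − 2.773)/(0.6128 − (-1.881)) = 1.086.
μ = 2.773 − (-1.881)·1.086 = 4.815.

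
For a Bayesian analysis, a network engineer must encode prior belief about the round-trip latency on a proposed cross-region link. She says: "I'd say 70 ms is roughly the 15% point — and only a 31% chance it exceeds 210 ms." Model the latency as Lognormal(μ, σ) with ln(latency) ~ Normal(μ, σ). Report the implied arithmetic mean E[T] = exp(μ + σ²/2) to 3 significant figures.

E[T] ≈ 190 ms

If T ~ Lognormal(μ,σ) then ln T ~ Normal(μ,σ), so the p-quantile of ln T is μ + z_p·σ.
ln(70) = 4.248 and ln(210) = 5.347; z_{0.15} = -1.036, z_{0.69} = 0.4959.
σ = (5.347 − 4.248)/(0.4959 − (-1.036)) = 0.717.
μ = 4.248 − (-1.036)·0.717 = 4.992.
E[T] = exp(μ + σ²/2) = exp(4.992 + 0.2570) = 190 ms.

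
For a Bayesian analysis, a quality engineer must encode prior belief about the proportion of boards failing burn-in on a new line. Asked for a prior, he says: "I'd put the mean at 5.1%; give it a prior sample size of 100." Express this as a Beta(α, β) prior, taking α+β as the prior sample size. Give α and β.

Under the effective-sample-size interpretation, Beta(α, β) has prior mean α/(α+β) and prior sample size α+β.
So α+β = 100 and α/(α+β) = 0.051, giving α = 0.051·100 = 5.1 and β = 100 − 5.1 = 94.9.

α = 5.1, β = 94.9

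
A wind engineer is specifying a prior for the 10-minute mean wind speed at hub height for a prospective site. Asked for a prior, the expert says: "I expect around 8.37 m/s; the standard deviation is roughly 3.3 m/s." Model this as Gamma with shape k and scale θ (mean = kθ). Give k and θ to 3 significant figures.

For Gamma(k, scale θ): mean = kθ, variance = kθ², so CV = 1/√k.
CV = SD/mean = 3.3/8.37 = 0.3943, hence k = 1/CV² = 6.43.
Then θ = mean/k = 8.37/6.43 = 1.3.

k ≈ 6.43, θ ≈ 1.3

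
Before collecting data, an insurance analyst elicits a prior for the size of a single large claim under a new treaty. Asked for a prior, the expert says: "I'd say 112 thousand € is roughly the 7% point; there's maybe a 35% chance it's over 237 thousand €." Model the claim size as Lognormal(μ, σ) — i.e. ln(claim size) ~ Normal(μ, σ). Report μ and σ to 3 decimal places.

If T ~ Lognormal(μ,σ) then ln T ~ Normal(μ,σ), so the p-quantile of ln T is μ + z_p·σ.
ln(112) = 4.718 and ln(237) = 5.468; z_{0.07} = -1.476, z_{0.65} = 0.3853.
σ = (5.468 − 4.718)/(0.3853 − (-1.476)) = 0.403.
μ = 4.718 − (-1.476)·0.403 = 5.313.

μ ≈ 5.313, σ ≈ 0.403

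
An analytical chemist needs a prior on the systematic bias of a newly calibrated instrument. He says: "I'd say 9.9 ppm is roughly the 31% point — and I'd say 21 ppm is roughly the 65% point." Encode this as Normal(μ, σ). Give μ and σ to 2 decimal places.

For Normal(μ,σ), the p-quantile is μ + z_p·σ. Here z_{0.31} = -0.4959, z_{0.65} = 0.3853.
So 9.9 = μ − 0.4959σ and 21 = μ + 0.3853σ.
Subtracting: σ = (21 − 9.9)/(0.3853 − (-0.4959)) = 12.60.
Then μ = 9.9 − (-0.4959)·12.60 = 16.15.

μ = 16.15, σ = 12.60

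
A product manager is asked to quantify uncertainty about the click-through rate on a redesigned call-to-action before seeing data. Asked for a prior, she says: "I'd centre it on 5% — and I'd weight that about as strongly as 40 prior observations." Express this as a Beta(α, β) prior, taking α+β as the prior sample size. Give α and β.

Under the effective-sample-size interpretation, Beta(α, β) has prior mean α/(α+β) and prior sample size α+β.
So α+β = 40 and α/(α+β) = 0.05, giving α = 0.05·40 = 2 and β = 40 − 2 = 38.

α = 2, β = 38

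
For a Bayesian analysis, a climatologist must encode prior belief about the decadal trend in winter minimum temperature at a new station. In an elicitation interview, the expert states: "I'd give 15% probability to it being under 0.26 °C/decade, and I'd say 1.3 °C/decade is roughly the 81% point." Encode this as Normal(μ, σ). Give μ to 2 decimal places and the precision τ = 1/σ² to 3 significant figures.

The p-quantile of Normal(μ,σ) is μ + z_p·σ, with z_{0.15} = -1.036 and z_{0.81} = 0.8779.
Eliminate σ: μ = (z₂·x₁ − z₁·x₂)/(z₂ − z₁) = (0.8779·0.26 − (-1.036)·1.3)/1.914 = 0.82.
Then σ = (x₂ − x₁)/(z₂ − z₁) = (1.3 − 0.26)/1.914 = 0.54.
Precision τ = 1/σ² = 1/0.5433² = 3.39.

μ = 0.82, τ = 3.39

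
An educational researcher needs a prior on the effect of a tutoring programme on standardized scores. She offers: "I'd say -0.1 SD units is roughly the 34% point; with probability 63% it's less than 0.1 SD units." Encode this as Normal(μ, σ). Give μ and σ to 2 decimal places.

For Normal(μ,σ), the p-quantile is μ + z_p·σ. Here z_{0.34} = -0.4125, z_{0.63} = 0.3319.
So -0.1 = μ − 0.4125σ and 0.1 = μ + 0.3319σ.
Subtracting: σ = (0.1 − -0.1)/(0.3319 − (-0.4125)) = 0.27.
Then μ = -0.1 − (-0.4125)·0.27 = 0.01.

μ = 0.01, σ = 0.27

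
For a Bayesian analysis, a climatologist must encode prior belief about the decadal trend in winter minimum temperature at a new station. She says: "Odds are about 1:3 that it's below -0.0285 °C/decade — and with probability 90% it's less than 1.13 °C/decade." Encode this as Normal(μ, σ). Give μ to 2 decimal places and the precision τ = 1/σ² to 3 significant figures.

μ = 0.37, τ = 2.85

For Normal(μ,σ), the p-quantile is μ + z_p·σ. Here z_{0.25} = -0.6745, z_{0.9} = 1.282.
So -0.0285 = μ − 0.6745σ and 1.13 = μ + 1.282σ.
Subtracting: σ = (1.13 − -0.0285)/(1.282 − (-0.6745)) = 0.59.
Then μ = -0.0285 − (-0.6745)·0.59 = 0.37.
Precision τ = 1/σ² = 1/0.5923² = 2.85.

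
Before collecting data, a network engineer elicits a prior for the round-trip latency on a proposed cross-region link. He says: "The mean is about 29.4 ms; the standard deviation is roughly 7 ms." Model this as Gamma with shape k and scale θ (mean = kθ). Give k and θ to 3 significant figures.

For Gamma(k, scale θ): mean = kθ, variance = kθ², so CV = 1/√k.
CV = SD/mean = 7/29.4 = 0.2381, hence k = 1/CV² = 17.6.
Then θ = mean/k = 29.4/17.6 = 1.67.

k ≈ 17.6, θ ≈ 1.67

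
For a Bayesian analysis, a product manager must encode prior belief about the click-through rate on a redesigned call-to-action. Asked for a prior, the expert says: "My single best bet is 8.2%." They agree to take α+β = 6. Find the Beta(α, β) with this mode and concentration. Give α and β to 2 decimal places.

For α,β > 1 the Beta mode is (α−1)/(α+β−2). With α+β = 6, the mode is (α−1)/4.
Set (α−1)/4 = 0.082 → α = 1 + 0.082·4 = 1.33.
β = 6 − α = 4.67.

α = 1.33, β = 4.67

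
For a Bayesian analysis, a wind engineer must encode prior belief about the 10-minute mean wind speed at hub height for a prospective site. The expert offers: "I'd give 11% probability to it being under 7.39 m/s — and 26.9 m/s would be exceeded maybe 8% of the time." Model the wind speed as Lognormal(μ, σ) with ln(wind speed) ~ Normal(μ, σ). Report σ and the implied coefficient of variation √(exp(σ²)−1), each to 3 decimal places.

σ ≈ 0.491, CV ≈ 0.522

If T ~ Lognormal(μ,σ) then ln T ~ Normal(μ,σ), so the p-quantile of ln T is μ + z_p·σ.
ln(7.39) = 2 and ln(26.9) = 3.292; z_{0.11} = -1.227, z_{0.92} = 1.405.
σ = (3.292 − 2)/(1.405 − (-1.227)) = 0.491.
μ = 2 − (-1.227)·0.491 = 2.602.
CV = √(exp(σ²)−1) = √(exp(0.2410)−1) = 0.522.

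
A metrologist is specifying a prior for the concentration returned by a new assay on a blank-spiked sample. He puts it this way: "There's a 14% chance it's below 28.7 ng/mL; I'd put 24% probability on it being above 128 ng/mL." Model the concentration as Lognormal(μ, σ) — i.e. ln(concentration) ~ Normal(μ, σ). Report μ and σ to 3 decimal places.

If T ~ Lognormal(μ,σ) then ln T ~ Normal(μ,σ), so the p-quantile of ln T is μ + z_p·σ.
ln(28.7) = 3.357 and ln(128) = 4.852; z_{0.14} = -1.08, z_{0.76} = 0.7063.
σ = (4.852 − 3.357)/(0.7063 − (-1.08)) = 0.837.
μ = 3.357 − (-1.08)·0.837 = 4.261.

μ ≈ 4.261, σ ≈ 0.837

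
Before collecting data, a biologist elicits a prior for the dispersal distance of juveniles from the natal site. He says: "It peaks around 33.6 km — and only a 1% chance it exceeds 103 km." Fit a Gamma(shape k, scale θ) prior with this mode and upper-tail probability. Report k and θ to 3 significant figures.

k ≈ 4.57, θ ≈ 9.41

Gamma(k,θ) with k>1 has mode (k−1)θ, so θ = 33.6/(k−1).
Need P(X < 103) = 0.99 with θ tied to k this way. Start at k = 2, θ = 33.6: P(X<103) ≈ 0.810.
Too low — raise k to concentrate. Iterating converges to k ≈ 4.57.
Then θ = 33.6/(4.57−1) ≈ 9.41.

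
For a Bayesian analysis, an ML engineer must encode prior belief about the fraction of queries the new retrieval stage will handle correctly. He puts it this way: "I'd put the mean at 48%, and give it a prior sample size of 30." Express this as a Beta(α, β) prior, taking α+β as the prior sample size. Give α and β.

α = 14.4, β = 15.6

Under the effective-sample-size interpretation, Beta(α, β) has prior mean α/(α+β) and prior sample size α+β.
So α+β = 30 and α/(α+β) = 0.48, giving α = 0.48·30 = 14.4 and β = 30 − 14.4 = 15.6.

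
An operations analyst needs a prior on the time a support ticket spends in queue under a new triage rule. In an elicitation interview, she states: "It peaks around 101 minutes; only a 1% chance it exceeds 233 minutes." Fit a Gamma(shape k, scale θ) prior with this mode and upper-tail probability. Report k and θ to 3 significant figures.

k ≈ 7.83, θ ≈ 14.8

Gamma(k,θ) with k>1 has mode (k−1)θ, so θ = 101/(k−1).
Need P(X < 233) = 0.99 with θ tied to k this way. Start at k = 2, θ = 101: P(X<233) ≈ 0.671.
Too low — raise k to concentrate. Iterating converges to k ≈ 7.83.
Then θ = 101/(7.83−1) ≈ 14.8.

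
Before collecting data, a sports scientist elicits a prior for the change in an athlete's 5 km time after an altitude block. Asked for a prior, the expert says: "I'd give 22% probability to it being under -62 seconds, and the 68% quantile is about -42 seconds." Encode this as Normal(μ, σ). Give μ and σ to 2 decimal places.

The p-quantile of Normal(μ,σ) is μ + z_p·σ, with z_{0.22} = -0.7722 and z_{0.68} = 0.4677.
Eliminate σ: μ = (z₂·x₁ − z₁·x₂)/(z₂ − z₁) = (0.4677·-62 − (-0.7722)·-42)/1.24 = -49.54.
Then σ = (x₂ − x₁)/(z₂ − z₁) = (-42 − -62)/1.24 = 16.13.

μ = -49.54, σ = 16.13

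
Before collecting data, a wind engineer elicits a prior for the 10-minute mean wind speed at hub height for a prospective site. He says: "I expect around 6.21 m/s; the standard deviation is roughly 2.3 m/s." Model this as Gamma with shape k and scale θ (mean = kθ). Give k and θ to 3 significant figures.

For Gamma(k, scale θ): mean = kθ, variance = kθ², so CV = 1/√k.
CV = SD/mean = 2.3/6.21 = 0.3704, hence k = 1/CV² = 7.29.
Then θ = mean/k = 6.21/7.29 = 0.852.

k ≈ 7.29, θ ≈ 0.852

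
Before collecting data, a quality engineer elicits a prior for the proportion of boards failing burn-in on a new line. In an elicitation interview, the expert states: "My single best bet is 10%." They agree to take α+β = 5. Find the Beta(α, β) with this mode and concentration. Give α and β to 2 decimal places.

For α,β > 1 the Beta mode is (α−1)/(α+β−2). With α+β = 5, the mode is (α−1)/3.
Set (α−1)/3 = 0.1 → α = 1 + 0.1·3 = 1.30.
β = 5 − α = 3.70.

α = 1.30, β = 3.70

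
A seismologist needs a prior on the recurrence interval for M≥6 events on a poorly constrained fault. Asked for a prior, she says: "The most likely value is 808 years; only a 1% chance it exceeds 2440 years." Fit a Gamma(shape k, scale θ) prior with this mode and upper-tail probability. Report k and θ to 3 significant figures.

k ≈ 4.68, θ ≈ 220

Gamma(k,θ) with k>1 has mode (k−1)θ, so θ = 808/(k−1).
Need P(X < 2440) = 0.99 with θ tied to k this way. Start at k = 2, θ = 808: P(X<2440) ≈ 0.804.
Too low — raise k to concentrate. Iterating converges to k ≈ 4.68.
Then θ = 808/(4.68−1) ≈ 220.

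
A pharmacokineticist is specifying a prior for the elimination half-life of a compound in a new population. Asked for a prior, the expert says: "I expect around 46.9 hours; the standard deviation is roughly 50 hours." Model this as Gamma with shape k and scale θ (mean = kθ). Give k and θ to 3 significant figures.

k ≈ 0.88, θ ≈ 53.3

For Gamma(k, scale θ): mean = kθ, variance = kθ², so CV = 1/√k.
CV = SD/mean = 50/46.9 = 1.066, hence k = 1/CV² = 0.88.
Then θ = mean/k = 46.9/0.88 = 53.3.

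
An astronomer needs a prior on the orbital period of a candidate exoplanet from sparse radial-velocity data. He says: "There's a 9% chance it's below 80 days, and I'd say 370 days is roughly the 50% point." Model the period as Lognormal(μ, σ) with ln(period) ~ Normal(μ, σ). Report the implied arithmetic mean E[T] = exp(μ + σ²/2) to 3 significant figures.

If T ~ Lognormal(μ,σ) then ln T ~ Normal(μ,σ), so the p-quantile of ln T is μ + z_p·σ.
ln(80) = 4.382 and ln(370) = 5.914; z_{0.09} = -1.341, z_{0.5} = 0.
σ = (5.914 − 4.382)/(0 − (-1.341)) = 1.142.
μ = 4.382 − (-1.341)·1.142 = 5.914.
E[T] = exp(μ + σ²/2) = exp(5.914 + 0.6524) = 710 days.

E[T] ≈ 710 days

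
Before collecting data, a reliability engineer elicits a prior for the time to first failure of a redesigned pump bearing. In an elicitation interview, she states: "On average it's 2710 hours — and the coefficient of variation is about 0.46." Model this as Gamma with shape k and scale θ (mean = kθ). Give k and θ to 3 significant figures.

For Gamma(k, scale θ): mean = kθ, variance = kθ², so CV = 1/√k.
CV = 0.46, hence k = 1/CV² = 4.73.
Then θ = mean/k = 2710/4.73 = 573.

k ≈ 4.73, θ ≈ 573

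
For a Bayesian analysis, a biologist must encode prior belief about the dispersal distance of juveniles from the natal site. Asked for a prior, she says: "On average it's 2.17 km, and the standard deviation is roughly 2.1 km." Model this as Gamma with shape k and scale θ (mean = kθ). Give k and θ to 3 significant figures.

k ≈ 1.07, θ ≈ 2.03

For Gamma(k, scale θ): mean = kθ, variance = kθ², so CV = 1/√k.
CV = SD/mean = 2.1/2.17 = 0.9677, hence k = 1/CV² = 1.07.
Then θ = mean/k = 2.17/1.07 = 2.03.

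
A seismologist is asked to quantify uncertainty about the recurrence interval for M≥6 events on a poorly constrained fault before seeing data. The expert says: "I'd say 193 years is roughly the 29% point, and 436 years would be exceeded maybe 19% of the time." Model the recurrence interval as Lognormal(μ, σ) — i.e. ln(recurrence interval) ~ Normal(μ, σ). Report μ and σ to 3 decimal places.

μ ≈ 5.578, σ ≈ 0.569

If T ~ Lognormal(μ,σ) then ln T ~ Normal(μ,σ), so the p-quantile of ln T is μ + z_p·σ.
ln(193) = 5.263 and ln(436) = 6.078; z_{0.29} = -0.5534, z_{0.81} = 0.8779.
σ = (6.078 − 5.263)/(0.8779 − (-0.5534)) = 0.569.
μ = 5.263 − (-0.5534)·0.569 = 5.578.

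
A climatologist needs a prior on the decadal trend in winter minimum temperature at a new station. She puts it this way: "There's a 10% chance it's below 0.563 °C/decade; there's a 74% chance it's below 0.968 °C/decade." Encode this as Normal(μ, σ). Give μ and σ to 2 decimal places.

The p-quantile of Normal(μ,σ) is μ + z_p·σ, with z_{0.1} = -1.282 and z_{0.74} = 0.6433.
Eliminate σ: μ = (z₂·x₁ − z₁·x₂)/(z₂ − z₁) = (0.6433·0.563 − (-1.282)·0.968)/1.925 = 0.83.
Then σ = (x₂ − x₁)/(z₂ − z₁) = (0.968 − 0.563)/1.925 = 0.21.

μ = 0.83, σ = 0.21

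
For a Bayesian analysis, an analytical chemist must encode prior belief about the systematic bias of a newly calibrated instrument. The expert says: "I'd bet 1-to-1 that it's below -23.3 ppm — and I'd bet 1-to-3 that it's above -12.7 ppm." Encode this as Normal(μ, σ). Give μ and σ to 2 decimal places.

μ = -23.30, σ = 15.72

The p-quantile of Normal(μ,σ) is μ + z_p·σ, with z_{0.5} = 0 and z_{0.75} = 0.6745.
Eliminate σ: μ = (z₂·x₁ − z₁·x₂)/(z₂ − z₁) = (0.6745·-23.3 − (0)·-12.7)/0.6745 = -23.30.
Then σ = (x₂ − x₁)/(z₂ − z₁) = (-12.7 − -23.3)/0.6745 = 15.72.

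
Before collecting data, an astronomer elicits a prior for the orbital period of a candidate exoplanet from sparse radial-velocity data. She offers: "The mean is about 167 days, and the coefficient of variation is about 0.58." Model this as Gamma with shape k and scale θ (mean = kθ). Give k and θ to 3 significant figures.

For Gamma(k, scale θ): mean = kθ, variance = kθ², so CV = 1/√k.
CV = 0.58, hence k = 1/CV² = 2.97.
Then θ = mean/k = 167/2.97 = 56.2.

k ≈ 2.97, θ ≈ 56.2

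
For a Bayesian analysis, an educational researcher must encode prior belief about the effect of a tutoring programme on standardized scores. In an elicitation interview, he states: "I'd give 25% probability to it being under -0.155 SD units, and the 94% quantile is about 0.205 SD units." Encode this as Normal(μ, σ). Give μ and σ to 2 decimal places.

For Normal(μ,σ), the p-quantile is μ + z_p·σ. Here z_{0.25} = -0.6745, z_{0.94} = 1.555.
So -0.155 = μ − 0.6745σ and 0.205 = μ + 1.555σ.
Subtracting: σ = (0.205 − -0.155)/(1.555 − (-0.6745)) = 0.16.
Then μ = -0.155 − (-0.6745)·0.16 = -0.05.

μ = -0.05, σ = 0.16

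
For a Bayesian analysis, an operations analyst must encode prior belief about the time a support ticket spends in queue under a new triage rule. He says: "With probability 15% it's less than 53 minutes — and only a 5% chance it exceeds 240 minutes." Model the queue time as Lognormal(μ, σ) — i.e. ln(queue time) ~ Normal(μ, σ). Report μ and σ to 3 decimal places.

μ ≈ 4.554, σ ≈ 0.563

If T ~ Lognormal(μ,σ) then ln T ~ Normal(μ,σ), so the p-quantile of ln T is μ + z_p·σ.
ln(53) = 3.97 and ln(240) = 5.481; z_{0.15} = -1.036, z_{0.95} = 1.645.
σ = (5.481 − 3.97)/(1.645 − (-1.036)) = 0.563.
μ = 3.97 − (-1.036)·0.563 = 4.554.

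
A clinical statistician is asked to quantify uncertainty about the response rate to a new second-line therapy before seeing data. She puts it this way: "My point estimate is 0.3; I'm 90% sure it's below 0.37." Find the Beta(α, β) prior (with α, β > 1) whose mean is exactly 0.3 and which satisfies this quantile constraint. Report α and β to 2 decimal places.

With mean 0.3 fixed, write α = 0.3s, β = 0.7s where s = α+β.
Need P(θ < 0.37) = 0.9 under Beta(0.3s, 0.7s). Normal approximation: (q−m)/√(m(1−m)/s) ≈ z_{0.9} = 1.28, so s ≈ 0.3·0.7·(1.28)²/(0.37−0.3)² = 70.4.
At s = 70.4: P(θ<0.37) ≈ 0.897. Adjusting to match 0.9 gives s ≈ 72.32.
So α = 0.3·72.32 ≈ 21.70, β = 0.7·72.32 ≈ 50.63.

α ≈ 21.70, β ≈ 50.63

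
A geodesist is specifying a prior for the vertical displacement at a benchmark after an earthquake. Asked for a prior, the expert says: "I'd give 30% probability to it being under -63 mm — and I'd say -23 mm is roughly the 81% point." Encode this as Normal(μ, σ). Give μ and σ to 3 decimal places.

μ = -48.042, σ = 28.525

For Normal(μ,σ), the p-quantile is μ + z_p·σ. Here z_{0.3} = -0.5244, z_{0.81} = 0.8779.
So -63 = μ − 0.5244σ and -23 = μ + 0.8779σ.
Subtracting: σ = (-23 − -63)/(0.8779 − (-0.5244)) = 28.525.
Then μ = -63 − (-0.5244)·28.525 = -48.042.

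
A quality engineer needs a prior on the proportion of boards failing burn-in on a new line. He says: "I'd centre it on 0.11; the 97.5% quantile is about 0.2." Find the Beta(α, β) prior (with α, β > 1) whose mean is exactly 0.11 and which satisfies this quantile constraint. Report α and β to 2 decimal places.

α ≈ 6.57, β ≈ 53.16

With mean 0.11 fixed, write α = 0.11s, β = 0.89s where s = α+β.
Need P(θ < 0.2) = 0.975 under Beta(0.11s, 0.89s). Normal approximation: (q−m)/√(m(1−m)/s) ≈ z_{0.975} = 1.96, so s ≈ 0.11·0.89·(1.96)²/(0.2−0.11)² = 46.4.
At s = 46.4: P(θ<0.2) ≈ 0.960. Adjusting to match 0.975 gives s ≈ 59.74.
So α = 0.11·59.74 ≈ 6.57, β = 0.89·59.74 ≈ 53.16.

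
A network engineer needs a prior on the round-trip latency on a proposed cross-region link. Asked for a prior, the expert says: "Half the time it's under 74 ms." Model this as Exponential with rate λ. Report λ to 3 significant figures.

Exponential median = ln 2 / λ, so λ = ln 2 / 74.0 = 0.00937.

λ ≈ 0.00937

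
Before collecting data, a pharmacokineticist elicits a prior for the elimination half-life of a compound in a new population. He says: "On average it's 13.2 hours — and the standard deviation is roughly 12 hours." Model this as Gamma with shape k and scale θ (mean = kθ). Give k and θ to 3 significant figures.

For Gamma(k, scale θ): mean = kθ, variance = kθ², so CV = 1/√k.
CV = SD/mean = 12/13.2 = 0.9091, hence k = 1/CV² = 1.21.
Then θ = mean/k = 13.2/1.21 = 10.9.

k ≈ 1.21, θ ≈ 10.9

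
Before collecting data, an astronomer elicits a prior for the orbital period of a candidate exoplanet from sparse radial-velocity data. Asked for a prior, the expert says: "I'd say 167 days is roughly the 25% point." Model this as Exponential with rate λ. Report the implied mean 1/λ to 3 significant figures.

mean ≈ 581 days

P(T < 167.0) = 1 − e^(−λ·167.0) = 0.25, so λ = −ln(1−0.25)/167.0 = −ln(0.75)/167.0 = 0.00172.
Mean = 1/λ = 581 days.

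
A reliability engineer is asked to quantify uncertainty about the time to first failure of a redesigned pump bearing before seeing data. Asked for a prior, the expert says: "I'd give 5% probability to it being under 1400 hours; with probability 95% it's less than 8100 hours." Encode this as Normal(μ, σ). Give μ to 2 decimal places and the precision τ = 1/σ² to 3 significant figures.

μ = 4750.00, τ = 2.41e-07

The p-quantile of Normal(μ,σ) is μ + z_p·σ, with z_{0.05} = -1.645 and z_{0.95} = 1.645.
Eliminate σ: μ = (z₂·x₁ − z₁·x₂)/(z₂ − z₁) = (1.645·1400 − (-1.645)·8100)/3.29 = 4750.00.
Then σ = (x₂ − x₁)/(z₂ − z₁) = (8100 − 1400)/3.29 = 2036.66.
Precision τ = 1/σ² = 1/2037² = 2.41e-07.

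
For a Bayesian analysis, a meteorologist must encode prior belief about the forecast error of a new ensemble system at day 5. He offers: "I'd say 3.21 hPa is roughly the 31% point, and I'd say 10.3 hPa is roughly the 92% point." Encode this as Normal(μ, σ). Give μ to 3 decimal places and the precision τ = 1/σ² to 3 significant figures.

μ = 5.059, τ = 0.0719

For Normal(μ,σ), the p-quantile is μ + z_p·σ. Here z_{0.31} = -0.4959, z_{0.92} = 1.405.
So 3.21 = μ − 0.4959σ and 10.3 = μ + 1.405σ.
Subtracting: σ = (10.3 − 3.21)/(1.405 − (-0.4959)) = 3.730.
Then μ = 3.21 − (-0.4959)·3.730 = 5.059.
Precision τ = 1/σ² = 1/3.73² = 0.0719.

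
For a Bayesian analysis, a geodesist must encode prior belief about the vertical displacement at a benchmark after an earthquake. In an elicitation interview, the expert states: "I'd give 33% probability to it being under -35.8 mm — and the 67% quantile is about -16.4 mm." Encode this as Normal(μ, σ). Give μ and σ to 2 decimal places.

μ = -26.10, σ = 22.05

The p-quantile of Normal(μ,σ) is μ + z_p·σ, with z_{0.33} = -0.4399 and z_{0.67} = 0.4399.
Eliminate σ: μ = (z₂·x₁ − z₁·x₂)/(z₂ − z₁) = (0.4399·-35.8 − (-0.4399)·-16.4)/0.8798 = -26.10.
Then σ = (x₂ − x₁)/(z₂ − z₁) = (-16.4 − -35.8)/0.8798 = 22.05.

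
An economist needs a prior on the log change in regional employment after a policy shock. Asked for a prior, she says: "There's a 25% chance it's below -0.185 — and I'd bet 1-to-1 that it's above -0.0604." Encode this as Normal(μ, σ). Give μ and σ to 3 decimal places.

μ = -0.060, σ = 0.185

For Normal(μ,σ), the p-quantile is μ + z_p·σ. Here z_{0.25} = -0.6745, z_{0.5} = 0.
So -0.185 = μ − 0.6745σ and -0.0604 = μ + 0σ.
Subtracting: σ = (-0.0604 − -0.185)/(0 − (-0.6745)) = 0.185.
Then μ = -0.185 − (-0.6745)·0.185 = -0.060.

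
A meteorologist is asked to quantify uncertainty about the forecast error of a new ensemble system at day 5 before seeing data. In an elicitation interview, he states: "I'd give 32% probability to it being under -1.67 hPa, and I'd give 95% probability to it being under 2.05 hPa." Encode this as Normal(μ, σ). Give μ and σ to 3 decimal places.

μ = -0.846, σ = 1.761

For Normal(μ,σ), the p-quantile is μ + z_p·σ. Here z_{0.32} = -0.4677, z_{0.95} = 1.645.
So -1.67 = μ − 0.4677σ and 2.05 = μ + 1.645σ.
Subtracting: σ = (2.05 − -1.67)/(1.645 − (-0.4677)) = 1.761.
Then μ = -1.67 − (-0.4677)·1.761 = -0.846.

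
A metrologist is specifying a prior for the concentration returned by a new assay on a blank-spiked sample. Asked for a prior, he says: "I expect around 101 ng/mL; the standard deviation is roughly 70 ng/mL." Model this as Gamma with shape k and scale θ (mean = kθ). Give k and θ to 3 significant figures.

For Gamma(k, scale θ): mean = kθ, variance = kθ², so CV = 1/√k.
CV = SD/mean = 70/101 = 0.6931, hence k = 1/CV² = 2.08.
Then θ = mean/k = 101/2.08 = 48.5.

k ≈ 2.08, θ ≈ 48.5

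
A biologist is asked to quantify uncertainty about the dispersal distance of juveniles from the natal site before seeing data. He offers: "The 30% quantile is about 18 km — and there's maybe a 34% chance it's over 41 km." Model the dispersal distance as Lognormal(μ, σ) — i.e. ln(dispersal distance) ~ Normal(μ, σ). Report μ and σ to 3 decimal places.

If T ~ Lognormal(μ,σ) then ln T ~ Normal(μ,σ), so the p-quantile of ln T is μ + z_p·σ.
ln(18) = 2.89 and ln(41) = 3.714; z_{0.3} = -0.5244, z_{0.66} = 0.4125.
σ = (3.714 − 2.89)/(0.4125 − (-0.5244)) = 0.879.
μ = 2.89 − (-0.5244)·0.879 = 3.351.

μ ≈ 3.351, σ ≈ 0.879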